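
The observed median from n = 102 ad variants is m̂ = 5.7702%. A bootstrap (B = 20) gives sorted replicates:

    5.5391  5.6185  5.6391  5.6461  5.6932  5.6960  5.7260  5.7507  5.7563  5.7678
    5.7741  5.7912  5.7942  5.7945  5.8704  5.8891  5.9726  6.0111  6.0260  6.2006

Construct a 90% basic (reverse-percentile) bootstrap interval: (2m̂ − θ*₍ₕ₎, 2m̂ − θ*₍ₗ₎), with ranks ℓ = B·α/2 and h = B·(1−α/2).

(5.5144, 6.0013)

Percentile endpoints at ranks 1 and 19: θ*₍1₎ = 5.5391, θ*₍19₎ = 6.0260.
Basic interval reflects these around m̂:
  lower = 2 × 5.7702 − 6.0260 = 5.5144
  upper = 2 × 5.7702 − 5.5391 = 6.0013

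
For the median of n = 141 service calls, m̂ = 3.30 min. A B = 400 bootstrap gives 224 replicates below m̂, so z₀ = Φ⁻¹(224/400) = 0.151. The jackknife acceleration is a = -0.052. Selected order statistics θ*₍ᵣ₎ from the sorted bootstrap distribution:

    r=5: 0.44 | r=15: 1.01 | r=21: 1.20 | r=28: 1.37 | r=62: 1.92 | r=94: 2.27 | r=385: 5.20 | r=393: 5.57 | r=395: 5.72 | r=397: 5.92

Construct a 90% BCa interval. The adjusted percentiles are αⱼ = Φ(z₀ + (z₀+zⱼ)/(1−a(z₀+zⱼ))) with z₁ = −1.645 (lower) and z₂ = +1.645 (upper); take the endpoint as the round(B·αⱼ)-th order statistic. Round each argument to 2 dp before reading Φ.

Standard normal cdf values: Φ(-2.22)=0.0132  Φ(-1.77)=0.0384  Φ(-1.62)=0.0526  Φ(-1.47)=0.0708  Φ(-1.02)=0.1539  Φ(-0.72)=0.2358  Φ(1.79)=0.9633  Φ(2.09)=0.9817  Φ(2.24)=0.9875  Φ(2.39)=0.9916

Lower: z₀ + z₁ = 0.151 + (-1.645) = -1.494; 1 − a(z₀+z₁) = 1 − (-0.052)(-1.494) = 0.9223; argument = 0.151 + (-1.494)/0.9223 = -1.4688 → -1.47.
α₁ = Φ(-1.47) = 0.0708; rank = round(400 × 0.0708) = 28; θ*₍28₎ = 1.37.
Upper: z₀ + z₂ = 1.796; 1 − a(z₀+z₂) = 1.0934; argument = 1.7936 → 1.79; α₂ = 0.9633; rank = 385; θ*₍385₎ = 5.20.

(1.37, 5.20)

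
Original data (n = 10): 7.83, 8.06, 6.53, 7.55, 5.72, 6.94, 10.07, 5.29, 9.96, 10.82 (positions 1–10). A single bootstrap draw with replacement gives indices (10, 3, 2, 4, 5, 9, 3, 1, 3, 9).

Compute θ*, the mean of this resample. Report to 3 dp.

Resample values: 10.82, 6.53, 8.06, 7.55, 5.72, 9.96, 6.53, 7.83, 6.53, 9.96.
Mean = (10.82 + 6.53 + 8.06 + 7.55 + 5.72 + 9.96 + 6.53 + 7.83 + 6.53 + 9.96) / 10 = 79.490 / 10 = 7.949

θ* = 7.949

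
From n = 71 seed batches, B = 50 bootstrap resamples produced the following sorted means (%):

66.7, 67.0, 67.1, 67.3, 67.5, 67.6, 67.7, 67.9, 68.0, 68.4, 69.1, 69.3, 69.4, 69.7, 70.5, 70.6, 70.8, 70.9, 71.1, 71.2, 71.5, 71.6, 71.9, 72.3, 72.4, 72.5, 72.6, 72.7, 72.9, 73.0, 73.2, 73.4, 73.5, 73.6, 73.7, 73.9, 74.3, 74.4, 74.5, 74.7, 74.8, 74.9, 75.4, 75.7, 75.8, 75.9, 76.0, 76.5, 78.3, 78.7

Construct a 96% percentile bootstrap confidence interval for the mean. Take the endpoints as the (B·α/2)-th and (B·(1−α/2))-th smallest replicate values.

(66.7, 78.3)

α = 0.04; lower rank = 50 × 0.020 = 1; upper rank = 50 × 0.980 = 49.
The 1st smallest replicate is 66.7; the 49th is 78.3.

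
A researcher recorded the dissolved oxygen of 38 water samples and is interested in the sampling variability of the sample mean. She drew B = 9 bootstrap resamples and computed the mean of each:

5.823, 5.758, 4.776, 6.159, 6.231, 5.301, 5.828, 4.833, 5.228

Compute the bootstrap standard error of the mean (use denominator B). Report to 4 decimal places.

SE* = 0.5065

Bootstrap SE is the standard deviation of the 9 replicate means.
Mean of replicates: (5.823 + 5.758 + 4.776 + 6.159 + 6.231 + 5.301 + 5.828 + 4.833 + 5.228) / 9 = 49.93700 / 9 = 5.54856
Sum of squared deviations: (+0.27444)² + (+0.20944)² + (−0.77256)² + (+0.61044)² + (+0.68244)² + (−0.24756)² + (+0.27944)² + (−0.71556)² + (−0.32056)² = 2.30855
Variance = 2.30855 / 9 = 0.25651
SE* = √0.25651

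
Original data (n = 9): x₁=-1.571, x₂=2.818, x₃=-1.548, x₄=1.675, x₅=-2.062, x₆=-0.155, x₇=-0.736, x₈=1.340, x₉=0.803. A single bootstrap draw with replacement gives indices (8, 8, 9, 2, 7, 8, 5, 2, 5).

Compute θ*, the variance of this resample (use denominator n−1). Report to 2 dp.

θ* = 3.43

Resample values: 1.340, 1.340, 0.803, 2.818, -0.736, 1.340, -2.062, 2.818, -2.062.
Mean = 0.6221; sum of squared deviations = 27.4760
s² = 27.4760 / 8 = 3.4345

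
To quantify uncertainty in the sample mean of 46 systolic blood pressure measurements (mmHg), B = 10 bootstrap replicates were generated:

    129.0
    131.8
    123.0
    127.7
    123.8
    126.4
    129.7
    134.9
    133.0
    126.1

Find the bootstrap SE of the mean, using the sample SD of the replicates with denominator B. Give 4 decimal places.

Bootstrap SE is the standard deviation of the 10 replicate means.
Mean of replicates: (129.0 + 131.8 + 123.0 + 127.7 + 123.8 + 126.4 + 129.7 + 134.9 + 133.0 + 126.1) / 10 = 1285.40000 / 10 = 128.54000
Sum of squared deviations: (+0.46000)² + (+3.26000)² + (−5.54000)² + (−0.84000)² + (−4.74000)² + (−2.14000)² + (+1.16000)² + (+6.36000)² + (+4.46000)² + (−2.44000)² = 136.92400
Variance = 136.92400 / 10 = 13.69240
SE* = √13.69240

SE* = 3.7003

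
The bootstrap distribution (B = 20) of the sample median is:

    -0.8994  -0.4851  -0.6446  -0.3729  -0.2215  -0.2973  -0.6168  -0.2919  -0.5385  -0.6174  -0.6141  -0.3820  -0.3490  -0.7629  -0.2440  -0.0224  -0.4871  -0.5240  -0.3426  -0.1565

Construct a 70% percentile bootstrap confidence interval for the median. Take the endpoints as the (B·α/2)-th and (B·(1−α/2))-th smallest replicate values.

Sorted replicates: -0.8994, -0.7629, -0.6446, -0.6174, -0.6168, -0.6141, -0.5385, -0.5240, -0.4871, -0.4851, -0.3820, -0.3729, -0.3490, -0.3426, -0.2973, -0.2919, -0.2440, -0.2215, -0.1565, -0.0224
α = 0.30; lower rank = 20 × 0.150 = 3; upper rank = 20 × 0.850 = 17.
The 3rd smallest replicate is -0.6446; the 17th is -0.2440.

(-0.6446, -0.2440)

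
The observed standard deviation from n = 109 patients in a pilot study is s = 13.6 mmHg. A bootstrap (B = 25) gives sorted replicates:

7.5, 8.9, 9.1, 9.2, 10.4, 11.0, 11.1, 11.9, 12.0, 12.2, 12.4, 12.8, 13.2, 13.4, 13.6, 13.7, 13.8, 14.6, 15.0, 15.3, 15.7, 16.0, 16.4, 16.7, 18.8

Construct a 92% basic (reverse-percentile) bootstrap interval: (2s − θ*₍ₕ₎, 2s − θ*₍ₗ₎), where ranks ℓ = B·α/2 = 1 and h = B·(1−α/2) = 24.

(10.5, 19.7)

Percentile endpoints at ranks 1 and 24: θ*₍1₎ = 7.5, θ*₍24₎ = 16.7.
Basic interval reflects these around s:
  lower = 2 × 13.6 − 16.7 = 10.5
  upper = 2 × 13.6 − 7.5 = 19.7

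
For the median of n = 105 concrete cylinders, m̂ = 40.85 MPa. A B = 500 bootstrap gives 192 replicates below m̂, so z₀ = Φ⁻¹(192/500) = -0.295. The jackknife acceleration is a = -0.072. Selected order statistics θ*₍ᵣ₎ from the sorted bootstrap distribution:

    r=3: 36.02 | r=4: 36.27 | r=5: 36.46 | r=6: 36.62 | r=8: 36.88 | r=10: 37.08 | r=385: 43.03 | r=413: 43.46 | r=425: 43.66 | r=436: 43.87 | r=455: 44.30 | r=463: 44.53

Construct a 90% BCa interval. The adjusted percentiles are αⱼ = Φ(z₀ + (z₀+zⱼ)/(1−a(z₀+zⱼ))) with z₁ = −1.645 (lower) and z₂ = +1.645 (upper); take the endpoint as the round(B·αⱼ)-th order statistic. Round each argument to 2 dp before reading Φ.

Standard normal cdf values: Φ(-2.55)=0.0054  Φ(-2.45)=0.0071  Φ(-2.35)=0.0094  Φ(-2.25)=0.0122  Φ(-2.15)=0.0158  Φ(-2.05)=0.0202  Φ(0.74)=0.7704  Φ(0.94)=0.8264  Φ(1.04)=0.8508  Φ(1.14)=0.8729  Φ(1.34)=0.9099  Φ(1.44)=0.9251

Lower: z₀ + z₁ = -0.295 + (-1.645) = -1.940; 1 − a(z₀+z₁) = 1 − (-0.072)(-1.940) = 0.8603; argument = -0.295 + (-1.940)/0.8603 = -2.5500 → -2.55.
α₁ = Φ(-2.55) = 0.0054; rank = round(500 × 0.0054) = 3; θ*₍3₎ = 36.02.
Upper: z₀ + z₂ = 1.350; 1 − a(z₀+z₂) = 1.0972; argument = 0.9354 → 0.94; α₂ = 0.8264; rank = 413; θ*₍413₎ = 43.46.

(36.02, 43.46)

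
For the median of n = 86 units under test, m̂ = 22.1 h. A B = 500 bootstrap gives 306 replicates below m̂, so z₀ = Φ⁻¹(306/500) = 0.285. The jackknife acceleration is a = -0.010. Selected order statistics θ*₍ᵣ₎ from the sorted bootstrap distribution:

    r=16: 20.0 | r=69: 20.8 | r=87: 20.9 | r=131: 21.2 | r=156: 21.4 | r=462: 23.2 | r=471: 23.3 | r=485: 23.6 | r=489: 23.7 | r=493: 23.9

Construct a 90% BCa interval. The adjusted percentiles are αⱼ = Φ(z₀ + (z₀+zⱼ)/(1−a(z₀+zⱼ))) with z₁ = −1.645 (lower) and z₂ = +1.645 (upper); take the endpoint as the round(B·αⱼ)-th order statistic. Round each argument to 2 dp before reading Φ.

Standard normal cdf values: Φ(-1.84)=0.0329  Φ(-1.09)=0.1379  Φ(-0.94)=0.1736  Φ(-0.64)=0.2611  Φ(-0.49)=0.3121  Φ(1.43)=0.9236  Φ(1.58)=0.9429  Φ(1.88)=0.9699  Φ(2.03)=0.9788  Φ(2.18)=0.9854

(20.8, 23.9)

Lower: z₀ + z₁ = 0.285 + (-1.645) = -1.360; 1 − a(z₀+z₁) = 1 − (-0.010)(-1.360) = 0.9864; argument = 0.285 + (-1.360)/0.9864 = -1.0938 → -1.09.
α₁ = Φ(-1.09) = 0.1379; rank = round(500 × 0.1379) = 69; θ*₍69₎ = 20.8.
Upper: z₀ + z₂ = 1.930; 1 − a(z₀+z₂) = 1.0193; argument = 2.1785 → 2.18; α₂ = 0.9854; rank = 493; θ*₍493₎ = 23.9.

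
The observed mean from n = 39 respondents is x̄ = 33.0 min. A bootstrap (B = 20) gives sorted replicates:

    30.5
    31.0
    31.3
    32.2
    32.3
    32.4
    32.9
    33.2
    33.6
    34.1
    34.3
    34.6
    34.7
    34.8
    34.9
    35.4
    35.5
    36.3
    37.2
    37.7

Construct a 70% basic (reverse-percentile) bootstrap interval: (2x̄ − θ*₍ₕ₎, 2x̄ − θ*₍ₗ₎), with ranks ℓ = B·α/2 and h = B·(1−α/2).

Percentile endpoints at ranks 3 and 17: θ*₍3₎ = 31.3, θ*₍17₎ = 35.5.
Basic interval reflects these around x̄:
  lower = 2 × 33.0 − 35.5 = 30.5
  upper = 2 × 33.0 − 31.3 = 34.7

(30.5, 34.7)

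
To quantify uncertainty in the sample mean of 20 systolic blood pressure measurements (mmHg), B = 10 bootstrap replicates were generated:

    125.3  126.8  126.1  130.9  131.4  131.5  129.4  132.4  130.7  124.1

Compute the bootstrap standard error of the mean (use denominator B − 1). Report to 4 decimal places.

SE* = 2.9997

Bootstrap SE is the standard deviation of the 10 replicate means.
Mean of replicates: (125.3 + 126.8 + 126.1 + 130.9 + 131.4 + 131.5 + 129.4 + 132.4 + 130.7 + 124.1) / 10 = 1288.60000 / 10 = 128.86000
Sum of squared deviations: (−3.56000)² + (−2.06000)² + (−2.76000)² + (+2.04000)² + (+2.54000)² + (+2.64000)² + (+0.54000)² + (+3.54000)² + (+1.84000)² + (−4.76000)² = 80.98400
Variance = 80.98400 / 9 = 8.99822
SE* = √8.99822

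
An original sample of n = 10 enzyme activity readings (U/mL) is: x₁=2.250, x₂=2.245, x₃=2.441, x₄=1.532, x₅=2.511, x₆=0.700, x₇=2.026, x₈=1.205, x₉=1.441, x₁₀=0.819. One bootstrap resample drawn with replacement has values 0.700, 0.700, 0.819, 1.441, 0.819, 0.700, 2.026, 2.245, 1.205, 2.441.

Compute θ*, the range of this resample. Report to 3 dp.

θ* = 1.741

Range = 2.441 − 0.700 = 1.741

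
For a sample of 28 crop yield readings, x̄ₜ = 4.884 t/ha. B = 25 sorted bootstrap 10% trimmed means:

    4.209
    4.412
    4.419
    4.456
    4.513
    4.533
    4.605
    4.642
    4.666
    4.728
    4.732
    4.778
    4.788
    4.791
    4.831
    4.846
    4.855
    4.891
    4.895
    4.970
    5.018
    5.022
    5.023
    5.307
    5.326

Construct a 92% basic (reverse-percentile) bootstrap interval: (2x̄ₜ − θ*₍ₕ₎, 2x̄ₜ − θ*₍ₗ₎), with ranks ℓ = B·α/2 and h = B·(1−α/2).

Percentile endpoints at ranks 1 and 24: θ*₍1₎ = 4.209, θ*₍24₎ = 5.307.
Basic interval reflects these around x̄ₜ:
  lower = 2 × 4.884 − 5.307 = 4.461
  upper = 2 × 4.884 − 4.209 = 5.559

(4.461, 5.559)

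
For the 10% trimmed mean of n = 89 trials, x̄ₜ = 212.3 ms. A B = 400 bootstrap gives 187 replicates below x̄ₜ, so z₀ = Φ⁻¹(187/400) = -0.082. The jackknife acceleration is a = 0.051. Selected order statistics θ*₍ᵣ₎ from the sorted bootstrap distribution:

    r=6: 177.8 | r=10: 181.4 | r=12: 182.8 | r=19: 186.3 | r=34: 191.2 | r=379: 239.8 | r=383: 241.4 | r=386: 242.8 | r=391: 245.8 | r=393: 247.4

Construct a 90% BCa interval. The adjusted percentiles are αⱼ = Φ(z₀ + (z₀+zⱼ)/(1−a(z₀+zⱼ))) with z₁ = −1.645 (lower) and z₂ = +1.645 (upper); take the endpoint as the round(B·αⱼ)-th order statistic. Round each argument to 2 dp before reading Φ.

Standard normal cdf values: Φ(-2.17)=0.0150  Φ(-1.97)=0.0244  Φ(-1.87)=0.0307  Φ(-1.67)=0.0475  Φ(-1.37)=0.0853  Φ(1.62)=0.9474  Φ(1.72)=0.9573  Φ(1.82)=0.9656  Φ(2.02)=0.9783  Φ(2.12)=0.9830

Lower: z₀ + z₁ = -0.082 + (-1.645) = -1.727; 1 − a(z₀+z₁) = 1 − (0.051)(-1.727) = 1.0881; argument = -0.082 + (-1.727)/1.0881 = -1.6692 → -1.67.
α₁ = Φ(-1.67) = 0.0475; rank = round(400 × 0.0475) = 19; θ*₍19₎ = 186.3.
Upper: z₀ + z₂ = 1.563; 1 − a(z₀+z₂) = 0.9203; argument = 1.6164 → 1.62; α₂ = 0.9474; rank = 379; θ*₍379₎ = 239.8.

(186.3, 239.8)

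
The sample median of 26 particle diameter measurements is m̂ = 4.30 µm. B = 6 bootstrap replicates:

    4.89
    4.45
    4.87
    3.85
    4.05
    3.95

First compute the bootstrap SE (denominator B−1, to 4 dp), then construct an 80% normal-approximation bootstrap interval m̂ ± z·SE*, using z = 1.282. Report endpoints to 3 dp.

Mean of replicates = 4.3433; sum of squared deviations = 1.0717; SE* = √(1.0717/5) = 0.4630
Margin = 1.282 × 0.4630 = 0.5936
Interval: 4.30 ± 0.5936

(3.706, 4.894)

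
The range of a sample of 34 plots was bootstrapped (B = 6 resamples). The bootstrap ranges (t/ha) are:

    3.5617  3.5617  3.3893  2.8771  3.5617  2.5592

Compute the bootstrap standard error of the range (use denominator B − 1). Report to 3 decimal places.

Bootstrap SE is the standard deviation of the 6 replicate ranges.
Mean of replicates: (3.5617 + 3.5617 + 3.3893 + 2.8771 + 3.5617 + 2.5592) / 6 = 19.51070 / 6 = 3.25178
Sum of squared deviations: (+0.30992)² + (+0.30992)² + (+0.13752)² + (−0.37468)² + (+0.30992)² + (−0.69258)² = 0.92712
Variance = 0.92712 / 5 = 0.18542
SE* = √0.18542

SE* = 0.431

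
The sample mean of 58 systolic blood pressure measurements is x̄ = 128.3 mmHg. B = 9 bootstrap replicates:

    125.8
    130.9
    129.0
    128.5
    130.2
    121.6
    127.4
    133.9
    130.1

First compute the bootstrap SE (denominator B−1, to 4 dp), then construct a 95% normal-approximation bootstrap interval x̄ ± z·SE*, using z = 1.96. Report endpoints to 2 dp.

Mean of replicates = 128.6000; sum of squared deviations = 96.6400; SE* = √(96.6400/8) = 3.4756
Margin = 1.96 × 3.4756 = 6.812
Interval: 128.3 ± 6.812

(121.49, 135.11)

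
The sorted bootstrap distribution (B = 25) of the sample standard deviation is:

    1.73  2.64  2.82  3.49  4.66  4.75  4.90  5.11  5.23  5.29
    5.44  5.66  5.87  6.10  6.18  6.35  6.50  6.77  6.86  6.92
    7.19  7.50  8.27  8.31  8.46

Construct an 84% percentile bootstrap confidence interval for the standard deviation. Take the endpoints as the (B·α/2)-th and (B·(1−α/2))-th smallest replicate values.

(2.64, 8.27)

α = 0.16; lower rank = 25 × 0.080 = 2; upper rank = 25 × 0.920 = 23.
The 2nd smallest replicate is 2.64; the 23rd is 8.27.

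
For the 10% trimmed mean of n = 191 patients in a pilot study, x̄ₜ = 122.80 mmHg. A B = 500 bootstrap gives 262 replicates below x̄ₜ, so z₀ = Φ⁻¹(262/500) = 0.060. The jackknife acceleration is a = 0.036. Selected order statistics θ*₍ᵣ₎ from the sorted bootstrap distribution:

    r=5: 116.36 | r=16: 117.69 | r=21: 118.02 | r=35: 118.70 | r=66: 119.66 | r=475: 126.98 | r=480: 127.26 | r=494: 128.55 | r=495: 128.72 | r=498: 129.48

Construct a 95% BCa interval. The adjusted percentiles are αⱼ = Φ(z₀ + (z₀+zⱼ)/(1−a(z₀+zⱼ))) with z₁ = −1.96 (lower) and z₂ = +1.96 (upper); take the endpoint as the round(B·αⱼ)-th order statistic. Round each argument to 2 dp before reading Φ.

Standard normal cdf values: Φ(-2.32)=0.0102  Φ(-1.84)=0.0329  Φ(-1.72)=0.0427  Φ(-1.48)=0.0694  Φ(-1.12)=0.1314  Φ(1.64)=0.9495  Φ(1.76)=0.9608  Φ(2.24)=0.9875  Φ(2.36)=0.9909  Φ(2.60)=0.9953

Lower: z₀ + z₁ = 0.060 + (-1.960) = -1.900; 1 − a(z₀+z₁) = 1 − (0.036)(-1.900) = 1.0684; argument = 0.060 + (-1.900)/1.0684 = -1.7184 → -1.72.
α₁ = Φ(-1.72) = 0.0427; rank = round(500 × 0.0427) = 21; θ*₍21₎ = 118.02.
Upper: z₀ + z₂ = 2.020; 1 − a(z₀+z₂) = 0.9273; argument = 2.2384 → 2.24; α₂ = 0.9875; rank = 494; θ*₍494₎ = 128.55.

(118.02, 128.55)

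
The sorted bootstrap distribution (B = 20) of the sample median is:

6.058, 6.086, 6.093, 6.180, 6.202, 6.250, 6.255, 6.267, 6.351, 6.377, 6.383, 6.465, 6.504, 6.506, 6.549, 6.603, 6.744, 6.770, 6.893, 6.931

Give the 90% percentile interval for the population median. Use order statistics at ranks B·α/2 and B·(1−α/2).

α = 0.10; lower rank = 20 × 0.050 = 1; upper rank = 20 × 0.950 = 19.
The 1st smallest replicate is 6.058; the 19th is 6.893.

(6.058, 6.893)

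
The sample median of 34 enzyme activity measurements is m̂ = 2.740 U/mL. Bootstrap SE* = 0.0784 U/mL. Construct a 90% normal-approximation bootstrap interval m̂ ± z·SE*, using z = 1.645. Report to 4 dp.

Margin = 1.645 × 0.0784 = 0.12897
Interval: 2.740 ± 0.12897

(2.6110, 2.8690)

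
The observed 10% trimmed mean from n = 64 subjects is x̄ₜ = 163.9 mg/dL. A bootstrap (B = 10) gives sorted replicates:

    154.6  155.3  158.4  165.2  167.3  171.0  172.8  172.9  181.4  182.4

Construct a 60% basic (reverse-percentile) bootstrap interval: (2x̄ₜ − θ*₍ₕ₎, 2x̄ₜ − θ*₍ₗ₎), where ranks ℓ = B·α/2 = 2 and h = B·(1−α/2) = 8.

(154.9, 172.5)

Percentile endpoints at ranks 2 and 8: θ*₍2₎ = 155.3, θ*₍8₎ = 172.9.
Basic interval reflects these around x̄ₜ:
  lower = 2 × 163.9 − 172.9 = 154.9
  upper = 2 × 163.9 − 155.3 = 172.5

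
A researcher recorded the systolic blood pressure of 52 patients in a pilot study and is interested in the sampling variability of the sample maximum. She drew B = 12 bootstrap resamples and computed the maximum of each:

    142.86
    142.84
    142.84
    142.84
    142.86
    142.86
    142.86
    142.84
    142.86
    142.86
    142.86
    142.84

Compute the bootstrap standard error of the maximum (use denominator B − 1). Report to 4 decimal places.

Bootstrap SE is the standard deviation of the 12 replicate maximums.
Mean of replicates: (142.86 + 142.84 + 142.84 + 142.84 + 142.86 + 142.86 + 142.86 + 142.84 + 142.86 + 142.86 + 142.86 + 142.84) / 12 = 1714.220000 / 12 = 142.851667
Sum of squared deviations: (+0.008333)² + (−0.011667)² + (−0.011667)² + (−0.011667)² + (+0.008333)² + (+0.008333)² + (+0.008333)² + (−0.011667)² + (+0.008333)² + (+0.008333)² + (+0.008333)² + (−0.011667)² = 0.001167
Variance = 0.001167 / 11 = 0.000106
SE* = √0.000106

SE* = 0.0103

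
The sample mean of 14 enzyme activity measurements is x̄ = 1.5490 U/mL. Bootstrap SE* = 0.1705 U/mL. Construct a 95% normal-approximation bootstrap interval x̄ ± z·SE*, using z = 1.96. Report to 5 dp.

Margin = 1.96 × 0.1705 = 0.334180
Interval: 1.5490 ± 0.334180

(1.21482, 1.88318)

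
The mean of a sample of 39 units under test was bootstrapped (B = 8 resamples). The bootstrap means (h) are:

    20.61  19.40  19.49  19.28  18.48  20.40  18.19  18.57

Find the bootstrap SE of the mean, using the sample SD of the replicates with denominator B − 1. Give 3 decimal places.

SE* = 0.879

Bootstrap SE is the standard deviation of the 8 replicate means.
Mean of replicates: (20.61 + 19.40 + 19.49 + 19.28 + 18.48 + 20.40 + 18.19 + 18.57) / 8 = 154.4200 / 8 = 19.3025
Sum of squared deviations: (+1.3075)² + (+0.0975)² + (+0.1875)² + (−0.0225)² + (−0.8225)² + (+1.0975)² + (−1.1125)² + (−0.7325)² = 5.4099
Variance = 5.4099 / 7 = 0.7728
SE* = √0.7728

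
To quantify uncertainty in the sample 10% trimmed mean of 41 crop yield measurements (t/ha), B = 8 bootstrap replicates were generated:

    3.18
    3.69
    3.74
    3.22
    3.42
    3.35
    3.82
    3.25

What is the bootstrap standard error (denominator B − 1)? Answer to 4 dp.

Bootstrap SE is the standard deviation of the 8 replicate 10% trimmed means.
Mean of replicates: (3.18 + 3.69 + 3.74 + 3.22 + 3.42 + 3.35 + 3.82 + 3.25) / 8 = 27.67000 / 8 = 3.45875
Sum of squared deviations: (−0.27875)² + (+0.23125)² + (+0.28125)² + (−0.23875)² + (−0.03875)² + (−0.10875)² + (+0.36125)² + (−0.20875)² = 0.45469
Variance = 0.45469 / 7 = 0.06496
SE* = √0.06496

SE* = 0.2549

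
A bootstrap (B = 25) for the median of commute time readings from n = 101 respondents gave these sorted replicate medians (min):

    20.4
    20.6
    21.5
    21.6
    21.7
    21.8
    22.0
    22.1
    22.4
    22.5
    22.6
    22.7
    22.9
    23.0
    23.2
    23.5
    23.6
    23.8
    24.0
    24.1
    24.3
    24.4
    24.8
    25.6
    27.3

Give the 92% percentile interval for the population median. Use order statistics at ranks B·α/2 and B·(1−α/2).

α = 0.08; lower rank = 25 × 0.040 = 1; upper rank = 25 × 0.960 = 24.
The 1st smallest replicate is 20.4; the 24th is 25.6.

(20.4, 25.6)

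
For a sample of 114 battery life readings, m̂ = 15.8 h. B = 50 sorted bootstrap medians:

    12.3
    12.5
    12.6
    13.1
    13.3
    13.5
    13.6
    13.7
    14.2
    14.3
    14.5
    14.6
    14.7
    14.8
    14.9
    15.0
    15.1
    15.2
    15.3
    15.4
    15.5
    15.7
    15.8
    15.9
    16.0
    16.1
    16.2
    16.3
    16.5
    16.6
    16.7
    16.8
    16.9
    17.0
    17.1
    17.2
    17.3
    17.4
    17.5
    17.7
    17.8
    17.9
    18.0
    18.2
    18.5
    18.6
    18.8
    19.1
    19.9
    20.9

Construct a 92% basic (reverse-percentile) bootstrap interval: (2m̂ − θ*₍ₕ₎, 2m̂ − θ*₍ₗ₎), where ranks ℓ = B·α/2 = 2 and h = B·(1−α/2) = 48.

(12.5, 19.1)

Percentile endpoints at ranks 2 and 48: θ*₍2₎ = 12.5, θ*₍48₎ = 19.1.
Basic interval reflects these around m̂:
  lower = 2 × 15.8 − 19.1 = 12.5
  upper = 2 × 15.8 − 12.5 = 19.1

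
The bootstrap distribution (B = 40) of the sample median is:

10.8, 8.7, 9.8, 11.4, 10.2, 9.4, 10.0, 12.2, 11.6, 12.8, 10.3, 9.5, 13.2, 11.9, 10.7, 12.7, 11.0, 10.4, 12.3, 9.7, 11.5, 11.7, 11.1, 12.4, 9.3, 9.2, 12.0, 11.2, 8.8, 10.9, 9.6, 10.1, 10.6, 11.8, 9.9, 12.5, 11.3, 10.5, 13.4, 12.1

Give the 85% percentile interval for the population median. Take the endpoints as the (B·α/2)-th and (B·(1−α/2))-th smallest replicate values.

(9.2, 12.7)

Sorted replicates: 8.7, 8.8, 9.2, 9.3, 9.4, 9.5, 9.6, 9.7, 9.8, 9.9, 10.0, 10.1, 10.2, 10.3, 10.4, 10.5, 10.6, 10.7, 10.8, 10.9, 11.0, 11.1, 11.2, 11.3, 11.4, 11.5, 11.6, 11.7, 11.8, 11.9, 12.0, 12.1, 12.2, 12.3, 12.4, 12.5, 12.7, 12.8, 13.2, 13.4
α = 0.15; lower rank = 40 × 0.075 = 3; upper rank = 40 × 0.925 = 37.
The 3rd smallest replicate is 9.2; the 37th is 12.7.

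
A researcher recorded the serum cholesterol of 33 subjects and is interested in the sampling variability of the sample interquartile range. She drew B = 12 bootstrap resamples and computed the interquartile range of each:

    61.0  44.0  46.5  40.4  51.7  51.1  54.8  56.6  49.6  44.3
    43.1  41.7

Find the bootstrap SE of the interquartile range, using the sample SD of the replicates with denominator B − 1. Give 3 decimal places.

Bootstrap SE is the standard deviation of the 12 replicate interquartile ranges.
Mean of replicates: (61.0 + 44.0 + 46.5 + 40.4 + 51.7 + 51.1 + 54.8 + 56.6 + 49.6 + 44.3 + 43.1 + 41.7) / 12 = 584.8000 / 12 = 48.7333
Sum of squared deviations: (+12.2667)² + (−4.7333)² + (−2.2333)² + (−8.3333)² + (+2.9667)² + (+2.3667)² + (+6.0667)² + (+7.8667)² + (+0.8667)² + (−4.4333)² + (−5.6333)² + (−7.0333)² = 462.0067
Variance = 462.0067 / 11 = 42.0006
SE* = √42.0006

SE* = 6.481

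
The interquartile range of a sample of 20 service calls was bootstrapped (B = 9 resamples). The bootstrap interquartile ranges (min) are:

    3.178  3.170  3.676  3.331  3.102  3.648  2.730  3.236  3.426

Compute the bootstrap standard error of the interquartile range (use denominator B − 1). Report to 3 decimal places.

Bootstrap SE is the standard deviation of the 9 replicate interquartile ranges.
Mean of replicates: (3.178 + 3.170 + 3.676 + 3.331 + 3.102 + 3.648 + 2.730 + 3.236 + 3.426) / 9 = 29.4970 / 9 = 3.2774
Sum of squared deviations: (−0.0994)² + (−0.1074)² + (+0.3986)² + (+0.0536)² + (−0.1754)² + (+0.3706)² + (−0.5474)² + (−0.0414)² + (+0.1486)² = 0.6747
Variance = 0.6747 / 8 = 0.0843
SE* = √0.0843

SE* = 0.290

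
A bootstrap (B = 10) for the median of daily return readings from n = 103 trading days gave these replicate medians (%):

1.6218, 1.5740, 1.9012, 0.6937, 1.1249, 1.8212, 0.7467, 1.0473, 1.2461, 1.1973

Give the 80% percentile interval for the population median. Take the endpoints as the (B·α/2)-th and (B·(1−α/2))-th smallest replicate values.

Sorted replicates: 0.6937, 0.7467, 1.0473, 1.1249, 1.1973, 1.2461, 1.5740, 1.6218, 1.8212, 1.9012
α = 0.20; lower rank = 10 × 0.100 = 1; upper rank = 10 × 0.900 = 9.
The 1st smallest replicate is 0.6937; the 9th is 1.8212.

(0.6937, 1.8212)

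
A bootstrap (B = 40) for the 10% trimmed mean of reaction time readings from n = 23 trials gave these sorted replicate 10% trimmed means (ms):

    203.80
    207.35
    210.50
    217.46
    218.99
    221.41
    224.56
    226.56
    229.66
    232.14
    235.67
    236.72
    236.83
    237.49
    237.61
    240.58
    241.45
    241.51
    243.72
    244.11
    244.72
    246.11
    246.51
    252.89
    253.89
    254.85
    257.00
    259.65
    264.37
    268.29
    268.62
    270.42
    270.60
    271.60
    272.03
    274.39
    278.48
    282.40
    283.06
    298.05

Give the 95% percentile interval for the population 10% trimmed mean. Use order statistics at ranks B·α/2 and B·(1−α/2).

α = 0.05; lower rank = 40 × 0.025 = 1; upper rank = 40 × 0.975 = 39.
The 1st smallest replicate is 203.80; the 39th is 283.06.

(203.80, 283.06)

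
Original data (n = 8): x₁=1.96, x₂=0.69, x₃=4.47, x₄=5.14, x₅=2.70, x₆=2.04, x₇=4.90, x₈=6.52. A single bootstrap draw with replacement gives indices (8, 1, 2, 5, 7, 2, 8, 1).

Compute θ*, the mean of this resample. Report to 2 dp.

Resample values: 6.52, 1.96, 0.69, 2.70, 4.90, 0.69, 6.52, 1.96.
Mean = (6.52 + 1.96 + 0.69 + 2.70 + 4.90 + 0.69 + 6.52 + 1.96) / 8 = 25.940 / 8 = 3.24

θ* = 3.24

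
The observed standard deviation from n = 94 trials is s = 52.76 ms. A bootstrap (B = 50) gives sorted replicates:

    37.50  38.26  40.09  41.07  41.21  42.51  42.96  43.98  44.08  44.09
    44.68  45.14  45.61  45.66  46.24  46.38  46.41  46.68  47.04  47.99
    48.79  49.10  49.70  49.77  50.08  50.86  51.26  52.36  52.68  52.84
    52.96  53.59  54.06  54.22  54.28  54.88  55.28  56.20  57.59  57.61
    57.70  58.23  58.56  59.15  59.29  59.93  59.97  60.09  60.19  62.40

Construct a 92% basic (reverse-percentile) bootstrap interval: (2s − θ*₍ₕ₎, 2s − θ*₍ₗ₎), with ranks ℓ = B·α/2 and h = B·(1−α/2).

Percentile endpoints at ranks 2 and 48: θ*₍2₎ = 38.26, θ*₍48₎ = 60.09.
Basic interval reflects these around s:
  lower = 2 × 52.76 − 60.09 = 45.43
  upper = 2 × 52.76 − 38.26 = 67.26

(45.43, 67.26)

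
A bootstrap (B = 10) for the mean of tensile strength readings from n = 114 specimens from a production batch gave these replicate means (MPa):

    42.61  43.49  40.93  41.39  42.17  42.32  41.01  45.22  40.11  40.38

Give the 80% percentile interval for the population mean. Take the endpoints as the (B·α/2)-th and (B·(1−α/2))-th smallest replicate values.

Sorted replicates: 40.11, 40.38, 40.93, 41.01, 41.39, 42.17, 42.32, 42.61, 43.49, 45.22
α = 0.20; lower rank = 10 × 0.100 = 1; upper rank = 10 × 0.900 = 9.
The 1st smallest replicate is 40.11; the 9th is 43.49.

(40.11, 43.49)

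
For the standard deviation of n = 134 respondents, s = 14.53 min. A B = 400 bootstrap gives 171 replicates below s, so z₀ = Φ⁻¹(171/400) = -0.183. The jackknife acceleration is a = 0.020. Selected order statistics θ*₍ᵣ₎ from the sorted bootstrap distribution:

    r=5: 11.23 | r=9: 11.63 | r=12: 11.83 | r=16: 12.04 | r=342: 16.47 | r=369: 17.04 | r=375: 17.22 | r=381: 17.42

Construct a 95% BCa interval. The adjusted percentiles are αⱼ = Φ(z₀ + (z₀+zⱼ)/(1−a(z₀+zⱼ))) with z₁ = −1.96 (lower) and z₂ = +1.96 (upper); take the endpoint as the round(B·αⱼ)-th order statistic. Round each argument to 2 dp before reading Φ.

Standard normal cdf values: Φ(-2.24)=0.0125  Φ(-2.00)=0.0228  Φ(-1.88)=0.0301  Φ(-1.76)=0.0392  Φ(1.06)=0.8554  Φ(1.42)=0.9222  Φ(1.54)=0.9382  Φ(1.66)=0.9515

(11.23, 17.42)

Lower: z₀ + z₁ = -0.183 + (-1.960) = -2.143; 1 − a(z₀+z₁) = 1 − (0.020)(-2.143) = 1.0429; argument = -0.183 + (-2.143)/1.0429 = -2.2379 → -2.24.
α₁ = Φ(-2.24) = 0.0125; rank = round(400 × 0.0125) = 5; θ*₍5₎ = 11.23.
Upper: z₀ + z₂ = 1.777; 1 − a(z₀+z₂) = 0.9645; argument = 1.6595 → 1.66; α₂ = 0.9515; rank = 381; θ*₍381₎ = 17.42.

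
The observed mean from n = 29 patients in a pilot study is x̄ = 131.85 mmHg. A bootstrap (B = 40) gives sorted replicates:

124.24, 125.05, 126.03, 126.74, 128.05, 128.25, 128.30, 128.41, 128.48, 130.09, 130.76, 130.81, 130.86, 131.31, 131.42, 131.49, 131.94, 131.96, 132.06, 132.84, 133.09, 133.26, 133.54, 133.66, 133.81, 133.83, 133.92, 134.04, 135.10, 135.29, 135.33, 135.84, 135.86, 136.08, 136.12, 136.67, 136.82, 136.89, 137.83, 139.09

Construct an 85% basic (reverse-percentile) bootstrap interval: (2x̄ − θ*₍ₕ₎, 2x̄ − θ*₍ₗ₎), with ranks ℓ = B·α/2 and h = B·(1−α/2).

(126.88, 137.67)

Percentile endpoints at ranks 3 and 37: θ*₍3₎ = 126.03, θ*₍37₎ = 136.82.
Basic interval reflects these around x̄:
  lower = 2 × 131.85 − 136.82 = 126.88
  upper = 2 × 131.85 − 126.03 = 137.67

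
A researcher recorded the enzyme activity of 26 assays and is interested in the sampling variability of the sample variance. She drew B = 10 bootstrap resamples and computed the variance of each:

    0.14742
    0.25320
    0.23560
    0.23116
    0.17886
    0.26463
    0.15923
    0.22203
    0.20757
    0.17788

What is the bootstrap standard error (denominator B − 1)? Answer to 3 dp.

SE* = 0.040

Bootstrap SE is the standard deviation of the 10 replicate variances.
Mean of replicates: (0.14742 + 0.25320 + 0.23560 + 0.23116 + 0.17886 + 0.26463 + 0.15923 + 0.22203 + 0.20757 + 0.17788) / 10 = 2.077580 / 10 = 0.207758
Sum of squared deviations: (−0.060338)² + (+0.045442)² + (+0.027842)² + (+0.023402)² + (−0.028898)² + (+0.056872)² + (−0.048528)² + (+0.014272)² + (−0.000188)² + (−0.029878)² = 0.014549
Variance = 0.014549 / 9 = 0.001617
SE* = √0.001617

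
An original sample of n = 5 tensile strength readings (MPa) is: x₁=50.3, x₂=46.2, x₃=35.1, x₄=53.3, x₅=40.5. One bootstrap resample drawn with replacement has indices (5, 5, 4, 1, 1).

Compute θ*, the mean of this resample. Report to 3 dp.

θ* = 46.980

Resample values: 40.5, 40.5, 53.3, 50.3, 50.3.
Mean = (40.5 + 40.5 + 53.3 + 50.3 + 50.3) / 5 = 234.90 / 5 = 46.980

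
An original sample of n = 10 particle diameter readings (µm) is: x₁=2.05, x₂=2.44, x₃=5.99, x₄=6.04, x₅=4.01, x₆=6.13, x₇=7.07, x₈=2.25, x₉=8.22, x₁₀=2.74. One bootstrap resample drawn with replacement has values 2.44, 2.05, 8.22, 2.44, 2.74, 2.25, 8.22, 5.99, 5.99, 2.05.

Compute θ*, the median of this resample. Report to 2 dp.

θ* = 2.59

Sorted: 2.05, 2.05, 2.25, 2.44, 2.44, 2.74, 5.99, 5.99, 8.22, 8.22
Median = average of the two middle values = 2.59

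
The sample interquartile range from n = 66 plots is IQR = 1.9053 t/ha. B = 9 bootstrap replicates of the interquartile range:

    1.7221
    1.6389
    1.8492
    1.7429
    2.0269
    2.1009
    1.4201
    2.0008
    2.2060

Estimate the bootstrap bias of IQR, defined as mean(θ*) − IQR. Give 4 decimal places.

bias = −0.0489

mean(θ*) = (1.7221 + 1.6389 + 1.8492 + 1.7429 + 2.0269 + 2.1009 + 1.4201 + 2.0008 + 2.2060) / 9 = 1.85642
bias = 1.85642 − 1.9053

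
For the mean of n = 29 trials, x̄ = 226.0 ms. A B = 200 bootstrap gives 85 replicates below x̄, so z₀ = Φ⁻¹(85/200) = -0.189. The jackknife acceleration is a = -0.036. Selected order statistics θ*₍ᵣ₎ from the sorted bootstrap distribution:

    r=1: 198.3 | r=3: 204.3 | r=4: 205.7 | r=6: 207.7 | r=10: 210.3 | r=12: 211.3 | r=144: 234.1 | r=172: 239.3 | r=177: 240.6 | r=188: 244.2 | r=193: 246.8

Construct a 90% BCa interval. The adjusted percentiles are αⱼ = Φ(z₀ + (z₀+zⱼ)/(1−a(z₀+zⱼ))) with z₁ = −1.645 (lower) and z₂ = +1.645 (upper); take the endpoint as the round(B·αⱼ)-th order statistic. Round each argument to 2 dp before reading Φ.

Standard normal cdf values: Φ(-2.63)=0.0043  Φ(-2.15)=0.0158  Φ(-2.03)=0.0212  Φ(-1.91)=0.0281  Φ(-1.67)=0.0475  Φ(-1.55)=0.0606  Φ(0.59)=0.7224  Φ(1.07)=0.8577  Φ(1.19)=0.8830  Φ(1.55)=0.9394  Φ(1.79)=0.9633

Lower: z₀ + z₁ = -0.189 + (-1.645) = -1.834; 1 − a(z₀+z₁) = 1 − (-0.036)(-1.834) = 0.9340; argument = -0.189 + (-1.834)/0.9340 = -2.1526 → -2.15.
α₁ = Φ(-2.15) = 0.0158; rank = round(200 × 0.0158) = 3; θ*₍3₎ = 204.3.
Upper: z₀ + z₂ = 1.456; 1 − a(z₀+z₂) = 1.0524; argument = 1.1945 → 1.19; α₂ = 0.8830; rank = 177; θ*₍177₎ = 240.6.

(204.3, 240.6)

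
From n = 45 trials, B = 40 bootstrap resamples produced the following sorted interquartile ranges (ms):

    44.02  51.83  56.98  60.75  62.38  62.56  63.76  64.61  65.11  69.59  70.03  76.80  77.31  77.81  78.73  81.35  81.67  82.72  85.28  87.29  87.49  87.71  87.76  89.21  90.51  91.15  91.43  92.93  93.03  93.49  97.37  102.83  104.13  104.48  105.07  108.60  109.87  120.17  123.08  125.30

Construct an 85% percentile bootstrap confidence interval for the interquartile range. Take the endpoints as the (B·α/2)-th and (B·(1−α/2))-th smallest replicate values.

(56.98, 109.87)

α = 0.15; lower rank = 40 × 0.075 = 3; upper rank = 40 × 0.925 = 37.
The 3rd smallest replicate is 56.98; the 37th is 109.87.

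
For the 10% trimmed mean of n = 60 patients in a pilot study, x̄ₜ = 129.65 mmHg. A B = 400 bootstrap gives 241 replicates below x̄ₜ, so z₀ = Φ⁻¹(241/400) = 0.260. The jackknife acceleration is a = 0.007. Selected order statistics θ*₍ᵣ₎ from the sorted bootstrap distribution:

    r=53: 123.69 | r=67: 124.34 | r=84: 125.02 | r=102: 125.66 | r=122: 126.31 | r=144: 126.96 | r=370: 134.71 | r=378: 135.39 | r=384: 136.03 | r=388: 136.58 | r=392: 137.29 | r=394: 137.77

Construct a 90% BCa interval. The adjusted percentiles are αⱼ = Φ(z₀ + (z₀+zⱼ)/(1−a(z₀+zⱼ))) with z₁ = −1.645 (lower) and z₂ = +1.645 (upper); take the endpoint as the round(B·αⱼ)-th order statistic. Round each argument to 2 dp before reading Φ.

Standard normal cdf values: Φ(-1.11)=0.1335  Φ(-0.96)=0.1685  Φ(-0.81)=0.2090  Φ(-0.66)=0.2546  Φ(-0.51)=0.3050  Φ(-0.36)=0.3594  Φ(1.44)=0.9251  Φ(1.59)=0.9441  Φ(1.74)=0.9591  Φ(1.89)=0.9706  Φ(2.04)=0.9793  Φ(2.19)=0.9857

Lower: z₀ + z₁ = 0.260 + (-1.645) = -1.385; 1 − a(z₀+z₁) = 1 − (0.007)(-1.385) = 1.0097; argument = 0.260 + (-1.385)/1.0097 = -1.1117 → -1.11.
α₁ = Φ(-1.11) = 0.1335; rank = round(400 × 0.1335) = 53; θ*₍53₎ = 123.69.
Upper: z₀ + z₂ = 1.905; 1 − a(z₀+z₂) = 0.9867; argument = 2.1907 → 2.19; α₂ = 0.9857; rank = 394; θ*₍394₎ = 137.77.

(123.69, 137.77)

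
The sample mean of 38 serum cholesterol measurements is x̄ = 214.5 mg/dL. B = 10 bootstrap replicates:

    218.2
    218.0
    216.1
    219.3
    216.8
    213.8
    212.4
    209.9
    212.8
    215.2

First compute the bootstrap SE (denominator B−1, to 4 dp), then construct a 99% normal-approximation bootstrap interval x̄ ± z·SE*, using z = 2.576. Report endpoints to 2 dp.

(206.79, 222.21)

Mean of replicates = 215.2500; sum of squared deviations = 80.6450; SE* = √(80.6450/9) = 2.9934
Margin = 2.576 × 2.9934 = 7.711
Interval: 214.5 ± 7.711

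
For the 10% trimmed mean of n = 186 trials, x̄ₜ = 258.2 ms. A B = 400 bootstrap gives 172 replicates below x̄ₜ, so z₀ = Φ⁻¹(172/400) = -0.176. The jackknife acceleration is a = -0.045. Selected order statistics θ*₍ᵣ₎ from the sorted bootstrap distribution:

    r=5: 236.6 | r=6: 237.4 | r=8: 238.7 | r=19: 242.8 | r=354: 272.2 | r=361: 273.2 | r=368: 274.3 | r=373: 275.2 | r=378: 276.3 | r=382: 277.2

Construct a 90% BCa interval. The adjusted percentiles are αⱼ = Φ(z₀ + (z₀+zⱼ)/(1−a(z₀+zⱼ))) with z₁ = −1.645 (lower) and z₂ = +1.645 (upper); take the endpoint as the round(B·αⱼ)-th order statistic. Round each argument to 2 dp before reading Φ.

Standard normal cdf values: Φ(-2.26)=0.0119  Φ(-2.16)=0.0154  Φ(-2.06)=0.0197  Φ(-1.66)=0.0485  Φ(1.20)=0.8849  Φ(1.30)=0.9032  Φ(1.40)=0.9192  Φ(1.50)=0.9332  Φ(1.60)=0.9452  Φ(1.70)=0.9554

Lower: z₀ + z₁ = -0.176 + (-1.645) = -1.821; 1 − a(z₀+z₁) = 1 − (-0.045)(-1.821) = 0.9181; argument = -0.176 + (-1.821)/0.9181 = -2.1595 → -2.16.
α₁ = Φ(-2.16) = 0.0154; rank = round(400 × 0.0154) = 6; θ*₍6₎ = 237.4.
Upper: z₀ + z₂ = 1.469; 1 − a(z₀+z₂) = 1.0661; argument = 1.2019 → 1.20; α₂ = 0.8849; rank = 354; θ*₍354₎ = 272.2.

(237.4, 272.2)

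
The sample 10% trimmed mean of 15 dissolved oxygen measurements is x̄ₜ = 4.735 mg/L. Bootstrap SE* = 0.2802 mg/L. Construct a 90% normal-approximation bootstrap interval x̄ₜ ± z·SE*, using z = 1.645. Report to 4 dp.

Margin = 1.645 × 0.2802 = 0.46093
Interval: 4.735 ± 0.46093

(4.2741, 5.1959)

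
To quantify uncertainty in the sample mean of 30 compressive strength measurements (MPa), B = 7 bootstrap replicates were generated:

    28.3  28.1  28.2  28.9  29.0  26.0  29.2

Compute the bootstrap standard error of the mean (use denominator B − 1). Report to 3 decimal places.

SE* = 1.078

Bootstrap SE is the standard deviation of the 7 replicate means.
Mean of replicates: (28.3 + 28.1 + 28.2 + 28.9 + 29.0 + 26.0 + 29.2) / 7 = 197.7000 / 7 = 28.2429
Sum of squared deviations: (+0.0571)² + (−0.1429)² + (−0.0429)² + (+0.6571)² + (+0.7571)² + (−2.2429)² + (+0.9571)² = 6.9771
Variance = 6.9771 / 6 = 1.1629
SE* = √1.1629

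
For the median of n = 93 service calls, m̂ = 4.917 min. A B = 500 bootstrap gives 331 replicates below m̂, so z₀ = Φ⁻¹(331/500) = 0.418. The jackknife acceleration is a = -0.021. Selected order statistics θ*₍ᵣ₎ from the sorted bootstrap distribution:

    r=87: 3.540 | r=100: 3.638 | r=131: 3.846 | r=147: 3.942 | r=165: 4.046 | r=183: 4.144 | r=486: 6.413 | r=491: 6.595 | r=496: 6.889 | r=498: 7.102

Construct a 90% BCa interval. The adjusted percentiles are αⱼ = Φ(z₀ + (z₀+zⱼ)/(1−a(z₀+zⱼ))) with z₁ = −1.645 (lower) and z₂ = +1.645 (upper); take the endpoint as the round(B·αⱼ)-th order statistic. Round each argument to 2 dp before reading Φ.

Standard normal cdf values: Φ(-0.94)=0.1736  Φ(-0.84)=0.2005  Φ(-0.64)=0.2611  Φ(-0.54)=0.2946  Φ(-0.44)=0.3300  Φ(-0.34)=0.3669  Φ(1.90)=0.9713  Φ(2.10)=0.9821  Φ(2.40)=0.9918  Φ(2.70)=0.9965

(3.638, 6.889)

Lower: z₀ + z₁ = 0.418 + (-1.645) = -1.227; 1 − a(z₀+z₁) = 1 − (-0.021)(-1.227) = 0.9742; argument = 0.418 + (-1.227)/0.9742 = -0.8415 → -0.84.
α₁ = Φ(-0.84) = 0.2005; rank = round(500 × 0.2005) = 100; θ*₍100₎ = 3.638.
Upper: z₀ + z₂ = 2.063; 1 − a(z₀+z₂) = 1.0433; argument = 2.3953 → 2.40; α₂ = 0.9918; rank = 496; θ*₍496₎ = 6.889.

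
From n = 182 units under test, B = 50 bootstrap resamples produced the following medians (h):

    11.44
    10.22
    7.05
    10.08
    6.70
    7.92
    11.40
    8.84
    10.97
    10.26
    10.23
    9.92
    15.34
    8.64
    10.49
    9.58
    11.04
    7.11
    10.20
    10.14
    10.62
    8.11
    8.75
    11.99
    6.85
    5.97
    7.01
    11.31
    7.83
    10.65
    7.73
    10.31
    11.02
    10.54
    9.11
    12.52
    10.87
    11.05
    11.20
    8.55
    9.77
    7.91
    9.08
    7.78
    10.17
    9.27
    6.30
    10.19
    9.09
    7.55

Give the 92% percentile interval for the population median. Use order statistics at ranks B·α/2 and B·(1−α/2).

Sorted replicates: 5.97, 6.30, 6.70, 6.85, 7.01, 7.05, 7.11, 7.55, 7.73, 7.78, 7.83, 7.91, 7.92, 8.11, 8.55, 8.64, 8.75, 8.84, 9.08, 9.09, 9.11, 9.27, 9.58, 9.77, 9.92, 10.08, 10.14, 10.17, 10.19, 10.20, 10.22, 10.23, 10.26, 10.31, 10.49, 10.54, 10.62, 10.65, 10.87, 10.97, 11.02, 11.04, 11.05, 11.20, 11.31, 11.40, 11.44, 11.99, 12.52, 15.34
α = 0.08; lower rank = 50 × 0.040 = 2; upper rank = 50 × 0.960 = 48.
The 2nd smallest replicate is 6.30; the 48th is 11.99.

(6.30, 11.99)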